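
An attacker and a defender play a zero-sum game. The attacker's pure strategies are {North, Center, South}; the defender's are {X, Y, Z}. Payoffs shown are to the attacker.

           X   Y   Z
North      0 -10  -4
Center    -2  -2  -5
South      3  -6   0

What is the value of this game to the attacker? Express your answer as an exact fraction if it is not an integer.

Row minima: North → -10, Center → -5, South → -6; maximin = -5.
Column maxima: X → 3, Y → -2, Z → 0; minimax = -2.
-5 ≠ -2, so there is no saddle point; optimal play is mixed.
North is strictly dominated by South, so the attacker never plays it.
X is strictly dominated by Z (it gives the attacker strictly more in every row), so the defender never plays it.
On the remaining 2×2 (Center, South vs Y, Z):
Let the attacker play Center with probability p. Expected payoff against Y: (-2)p + (-6)(1−p) = 4p − 6; against Z: (-5)p + 0(1−p) = −5p.
Setting these equal: 4p − 6 = −5p ⇒ 9p = 6 ⇒ p = 2/3, and the value is (4)·(2/3) − 6 = -10/3.
For the defender: with q = P(Y), equating Center's and South's payoffs gives 3q − 5 = −6q ⇒ q = 5/9.

-10/3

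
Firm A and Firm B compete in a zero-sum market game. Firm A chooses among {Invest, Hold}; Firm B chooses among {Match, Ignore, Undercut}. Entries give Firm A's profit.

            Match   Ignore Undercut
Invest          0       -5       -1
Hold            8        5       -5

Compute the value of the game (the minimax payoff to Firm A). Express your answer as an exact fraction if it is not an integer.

Row minima: Invest → -5, Hold → -5; maximin = -5.
Column maxima: Match → 8, Ignore → 5, Undercut → -1; minimax = -1.
-5 ≠ -1, so there is no saddle point; optimal play is mixed.
Match is strictly dominated by Ignore (it gives Firm A strictly more in every row), so Firm B never plays it.
On the remaining 2×2 (Invest, Hold vs Ignore, Undercut):
Let Firm A play Invest with probability p. Expected payoff against Ignore: (-5)p + 5(1−p) = −10p + 5; against Undercut: (-1)p + (-5)(1−p) = 4p − 5.
Setting these equal: −10p + 5 = 4p − 5 ⇒ −14p = -10 ⇒ p = 5/7, and the value is (-10)·(5/7) + 5 = -15/7.
For Firm B: with q = P(Ignore), equating Invest's and Hold's payoffs gives −4q − 1 = 10q − 5 ⇒ q = 2/7.

-15/7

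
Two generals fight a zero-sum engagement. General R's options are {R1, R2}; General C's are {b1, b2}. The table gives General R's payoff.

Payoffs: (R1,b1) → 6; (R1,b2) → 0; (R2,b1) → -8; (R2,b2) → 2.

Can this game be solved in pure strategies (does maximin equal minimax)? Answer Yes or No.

No

Row minima: R1 → 0, R2 → -8; maximin = 0.
Column maxima: b1 → 6, b2 → 2; minimax = 2.
0 ≠ 2, so no pure-strategy equilibrium exists.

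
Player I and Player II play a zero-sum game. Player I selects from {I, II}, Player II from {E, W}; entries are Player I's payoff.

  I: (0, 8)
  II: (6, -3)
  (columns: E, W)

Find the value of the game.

Row minima: I → 0, II → -3; maximin = 0.
Column maxima: E → 6, W → 8; minimax = 6.
0 ≠ 6, so there is no saddle point; optimal play is mixed.
Let Player I play I with probability p. Expected payoff against E: 0p + 6(1−p) = −6p + 6; against W: 8p + (-3)(1−p) = 11p − 3.
Setting these equal: −6p + 6 = 11p − 3 ⇒ −17p = -9 ⇒ p = 9/17, and the value is (-6)·(9/17) + 6 = 48/17.
For Player II: with q = P(E), equating I's and II's payoffs gives −8q + 8 = 9q − 3 ⇒ q = 11/17.

48/17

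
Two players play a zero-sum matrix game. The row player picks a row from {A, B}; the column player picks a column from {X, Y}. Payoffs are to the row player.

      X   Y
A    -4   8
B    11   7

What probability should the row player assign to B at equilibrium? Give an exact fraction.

Row minima: A → -4, B → 7; maximin = 7.
Column maxima: X → 11, Y → 8; minimax = 8.
7 ≠ 8, so there is no saddle point; optimal play is mixed.
Let the row player play A with probability p. Expected payoff against X: (-4)p + 11(1−p) = −15p + 11; against Y: 8p + 7(1−p) = p + 7.
Setting these equal: −15p + 11 = p + 7 ⇒ −16p = -4 ⇒ p = 1/4, and the value is (-15)·(1/4) + 11 = 29/4.
For the column player: with q = P(X), equating A's and B's payoffs gives −12q + 8 = 4q + 7 ⇒ q = 1/16.

3/4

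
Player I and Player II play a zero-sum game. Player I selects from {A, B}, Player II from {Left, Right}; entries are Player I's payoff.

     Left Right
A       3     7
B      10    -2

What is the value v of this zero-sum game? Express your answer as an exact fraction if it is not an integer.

Row minima: A → 3, B → -2; maximin = 3.
Column maxima: Left → 10, Right → 7; minimax = 7.
3 ≠ 7, so there is no saddle point; optimal play is mixed.
Let Player I play A with probability p. Expected payoff against Left: 3p + 10(1−p) = −7p + 10; against Right: 7p + (-2)(1−p) = 9p − 2.
Setting these equal: −7p + 10 = 9p − 2 ⇒ −16p = -12 ⇒ p = 3/4, and the value is (-7)·(3/4) + 10 = 19/4.
For Player II: with q = P(Left), equating A's and B's payoffs gives −4q + 7 = 12q − 2 ⇒ q = 9/16.

19/4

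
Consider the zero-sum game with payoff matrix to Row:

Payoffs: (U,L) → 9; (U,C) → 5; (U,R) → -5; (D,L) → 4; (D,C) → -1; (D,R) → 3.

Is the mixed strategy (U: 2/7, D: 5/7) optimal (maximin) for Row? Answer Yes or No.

Yes

Against L this mix gives (2/7)·9 + (5/7)·4 = 38/7.
Against C this mix gives (2/7)·5 + (5/7)·(-1) = 5/7.
Against R this mix gives (2/7)·(-5) + (5/7)·3 = 5/7.
All of Column's active replies (C, R) yield 5/7, and no column does worse for Row. The mix makes Column indifferent and guarantees 5/7, so it is optimal.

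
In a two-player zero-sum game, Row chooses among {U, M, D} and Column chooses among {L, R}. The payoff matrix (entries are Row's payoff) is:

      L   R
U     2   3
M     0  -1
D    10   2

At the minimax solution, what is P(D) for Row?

Row minima: U → 2, M → -1, D → 2; maximin = 2.
Column maxima: L → 10, R → 3; minimax = 3.
2 ≠ 3, so there is no saddle point; optimal play is mixed.
M is strictly dominated by U, so Row never plays it.
On the remaining 2×2 (U, D vs L, R):
Let Row play U with probability p. Expected payoff against L: 2p + 10(1−p) = −8p + 10; against R: 3p + 2(1−p) = p + 2.
Setting these equal: −8p + 10 = p + 2 ⇒ −9p = -8 ⇒ p = 8/9, and the value is (-8)·(8/9) + 10 = 26/9.
For Column: with q = P(L), equating U's and D's payoffs gives −q + 3 = 8q + 2 ⇒ q = 1/9.

1/9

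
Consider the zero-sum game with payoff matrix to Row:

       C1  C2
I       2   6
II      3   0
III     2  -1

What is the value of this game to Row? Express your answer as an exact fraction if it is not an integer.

Row minima: I → 2, II → 0, III → -1; maximin = 2.
Column maxima: C1 → 3, C2 → 6; minimax = 3.
2 ≠ 3, so there is no saddle point; optimal play is mixed.
III is strictly dominated by II, so Row never plays it.
On the remaining 2×2 (I, II vs C1, C2):
Let Row play I with probability p. Expected payoff against C1: 2p + 3(1−p) = −p + 3; against C2: 6p + 0(1−p) = 6p.
Setting these equal: −p + 3 = 6p ⇒ −7p = -3 ⇒ p = 3/7, and the value is (-1)·(3/7) + 3 = 18/7.
For Column: with q = P(C1), equating I's and II's payoffs gives −4q + 6 = 3q ⇒ q = 6/7.

18/7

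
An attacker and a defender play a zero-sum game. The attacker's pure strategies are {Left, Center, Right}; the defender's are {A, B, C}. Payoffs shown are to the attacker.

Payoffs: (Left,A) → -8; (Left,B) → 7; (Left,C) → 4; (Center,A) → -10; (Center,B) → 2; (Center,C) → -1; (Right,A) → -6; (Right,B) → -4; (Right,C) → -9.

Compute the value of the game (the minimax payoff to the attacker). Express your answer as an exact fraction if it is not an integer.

Row minima: Left → -8, Center → -10, Right → -9; maximin = -8.
Column maxima: A → -6, B → 7, C → 4; minimax = -6.
-8 ≠ -6, so there is no saddle point; optimal play is mixed.
Center is strictly dominated by Left, so the attacker never plays it.
B is strictly dominated by A (it gives the attacker strictly more in every row), so the defender never plays it.
On the remaining 2×2 (Left, Right vs A, C):
Let the attacker play Left with probability p. Expected payoff against A: (-8)p + (-6)(1−p) = −2p − 6; against C: 4p + (-9)(1−p) = 13p − 9.
Setting these equal: −2p − 6 = 13p − 9 ⇒ −15p = -3 ⇒ p = 1/5, and the value is (-2)·(1/5) − 6 = -32/5.
For the defender: with q = P(A), equating Left's and Right's payoffs gives −12q + 4 = 3q − 9 ⇒ q = 13/15.

-32/5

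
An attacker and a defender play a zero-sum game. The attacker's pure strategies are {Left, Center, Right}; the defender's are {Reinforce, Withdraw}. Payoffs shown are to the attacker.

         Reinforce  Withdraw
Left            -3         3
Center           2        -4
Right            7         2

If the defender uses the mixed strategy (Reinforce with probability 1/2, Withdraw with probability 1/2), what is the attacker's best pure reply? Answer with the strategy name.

Right

Expected payoff of Left: (1/2)·(-3) + (1/2)·3 = 0.
Expected payoff of Center: (1/2)·2 + (1/2)·(-4) = -1.
Expected payoff of Right: (1/2)·7 + (1/2)·2 = 9/2.
The largest is 9/2, so the attacker's best response is Right.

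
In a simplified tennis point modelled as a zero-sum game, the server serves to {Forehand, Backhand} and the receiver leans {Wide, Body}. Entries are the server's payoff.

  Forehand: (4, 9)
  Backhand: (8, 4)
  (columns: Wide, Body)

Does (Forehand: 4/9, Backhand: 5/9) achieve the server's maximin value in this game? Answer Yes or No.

Yes

Against Wide this mix gives (4/9)·4 + (5/9)·8 = 56/9.
Against Body this mix gives (4/9)·9 + (5/9)·4 = 56/9.
All of the receiver's active replies (Wide, Body) yield 56/9, and no column does worse for the server. The mix makes the receiver indifferent and guarantees 56/9, so it is optimal.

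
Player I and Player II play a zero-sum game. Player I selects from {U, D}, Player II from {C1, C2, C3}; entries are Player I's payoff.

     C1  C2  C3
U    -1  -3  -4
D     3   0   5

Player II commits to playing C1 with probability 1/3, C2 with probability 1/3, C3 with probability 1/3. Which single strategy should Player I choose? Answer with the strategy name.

D

Expected payoff of U: (1/3)·(-1) + (1/3)·(-3) + (1/3)·(-4) = -8/3.
Expected payoff of D: (1/3)·3 + (1/3)·0 + (1/3)·5 = 8/3.
The largest is 8/3, so Player I's best response is D.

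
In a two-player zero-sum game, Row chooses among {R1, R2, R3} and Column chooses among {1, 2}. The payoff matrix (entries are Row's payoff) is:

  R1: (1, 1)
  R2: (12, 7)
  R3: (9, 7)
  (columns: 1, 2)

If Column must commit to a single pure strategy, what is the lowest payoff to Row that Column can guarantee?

7

Column maxima: 1 → 12, 2 → 7.
The smallest of these is 7.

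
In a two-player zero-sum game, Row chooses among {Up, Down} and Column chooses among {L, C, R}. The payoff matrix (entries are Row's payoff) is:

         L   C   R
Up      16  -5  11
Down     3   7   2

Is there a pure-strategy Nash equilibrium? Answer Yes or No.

No

Row minima: Up → -5, Down → 2; maximin = 2.
Column maxima: L → 16, C → 7, R → 11; minimax = 7.
2 ≠ 7, so no pure-strategy equilibrium exists.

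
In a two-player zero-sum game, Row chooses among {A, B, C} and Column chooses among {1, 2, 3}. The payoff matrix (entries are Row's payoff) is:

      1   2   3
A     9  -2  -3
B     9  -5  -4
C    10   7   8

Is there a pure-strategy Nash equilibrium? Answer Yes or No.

Yes

Row minima: A → -3, B → -5, C → 7; maximin = 7.
Column maxima: 1 → 10, 2 → 7, 3 → 8; minimax = 7.
maximin = minimax = 7, so a saddle point exists.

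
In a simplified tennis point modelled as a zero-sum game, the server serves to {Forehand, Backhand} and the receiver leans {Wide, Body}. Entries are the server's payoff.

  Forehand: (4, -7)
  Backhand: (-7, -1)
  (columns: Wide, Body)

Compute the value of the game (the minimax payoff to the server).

-53/17

Row minima: Forehand → -7, Backhand → -7; maximin = -7.
Column maxima: Wide → 4, Body → -1; minimax = -1.
-7 ≠ -1, so there is no saddle point; optimal play is mixed.
Let the server play Forehand with probability p. Expected payoff against Wide: 4p + (-7)(1−p) = 11p − 7; against Body: (-7)p + (-1)(1−p) = −6p − 1.
Setting these equal: 11p − 7 = −6p − 1 ⇒ 17p = 6 ⇒ p = 6/17, and the value is (11)·(6/17) − 7 = -53/17.
For the receiver: with q = P(Wide), equating Forehand's and Backhand's payoffs gives 11q − 7 = −6q − 1 ⇒ q = 6/17.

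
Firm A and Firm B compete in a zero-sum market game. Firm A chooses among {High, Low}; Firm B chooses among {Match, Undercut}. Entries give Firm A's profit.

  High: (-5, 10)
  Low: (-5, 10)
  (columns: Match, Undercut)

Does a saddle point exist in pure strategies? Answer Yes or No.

Yes

Row minima: High → -5, Low → -5; maximin = -5.
Column maxima: Match → -5, Undercut → 10; minimax = -5.
maximin = minimax = -5, so a saddle point exists.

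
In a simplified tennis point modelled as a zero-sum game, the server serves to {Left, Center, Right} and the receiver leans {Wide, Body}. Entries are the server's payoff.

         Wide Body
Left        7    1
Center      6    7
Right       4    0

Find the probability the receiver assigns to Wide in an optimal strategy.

6/7

Row minima: Left → 1, Center → 6, Right → 0; maximin = 6.
Column maxima: Wide → 7, Body → 7; minimax = 7.
6 ≠ 7, so there is no saddle point; optimal play is mixed.
Right is strictly dominated by Left, so the server never plays it.
On the remaining 2×2 (Left, Center vs Wide, Body):
Let the server play Left with probability p. Expected payoff against Wide: 7p + 6(1−p) = p + 6; against Body: 1p + 7(1−p) = −6p + 7.
Setting these equal: p + 6 = −6p + 7 ⇒ 7p = 1 ⇒ p = 1/7, and the value is (1)·(1/7) + 6 = 43/7.
For the receiver: with q = P(Wide), equating Left's and Center's payoffs gives 6q + 1 = −q + 7 ⇒ q = 6/7.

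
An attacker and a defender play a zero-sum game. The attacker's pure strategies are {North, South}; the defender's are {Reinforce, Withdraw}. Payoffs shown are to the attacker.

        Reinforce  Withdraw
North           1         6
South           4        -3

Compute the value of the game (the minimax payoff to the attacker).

9/4

Row minima: North → 1, South → -3; maximin = 1.
Column maxima: Reinforce → 4, Withdraw → 6; minimax = 4.
1 ≠ 4, so there is no saddle point; optimal play is mixed.
Let the attacker play North with probability p. Expected payoff against Reinforce: 1p + 4(1−p) = −3p + 4; against Withdraw: 6p + (-3)(1−p) = 9p − 3.
Setting these equal: −3p + 4 = 9p − 3 ⇒ −12p = -7 ⇒ p = 7/12, and the value is (-3)·(7/12) + 4 = 9/4.
For the defender: with q = P(Reinforce), equating North's and South's payoffs gives −5q + 6 = 7q − 3 ⇒ q = 3/4.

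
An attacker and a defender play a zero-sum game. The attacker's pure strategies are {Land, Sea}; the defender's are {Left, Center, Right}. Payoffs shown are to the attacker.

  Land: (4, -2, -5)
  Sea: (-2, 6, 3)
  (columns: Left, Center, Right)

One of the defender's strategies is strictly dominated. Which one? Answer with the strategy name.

Right holds the attacker's payoff strictly below Center in every row: -5 < -2, 3 < 6.
So Center is strictly dominated for the defender.

Center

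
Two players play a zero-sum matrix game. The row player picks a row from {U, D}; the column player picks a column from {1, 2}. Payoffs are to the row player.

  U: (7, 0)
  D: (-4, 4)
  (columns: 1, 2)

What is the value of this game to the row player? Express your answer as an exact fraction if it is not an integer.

Row minima: U → 0, D → -4; maximin = 0.
Column maxima: 1 → 7, 2 → 4; minimax = 4.
0 ≠ 4, so there is no saddle point; optimal play is mixed.
Let the row player play U with probability p. Expected payoff against 1: 7p + (-4)(1−p) = 11p − 4; against 2: 0p + 4(1−p) = −4p + 4.
Setting these equal: 11p − 4 = −4p + 4 ⇒ 15p = 8 ⇒ p = 8/15, and the value is (11)·(8/15) − 4 = 28/15.
For the column player: with q = P(1), equating U's and D's payoffs gives 7q = −8q + 4 ⇒ q = 4/15.

28/15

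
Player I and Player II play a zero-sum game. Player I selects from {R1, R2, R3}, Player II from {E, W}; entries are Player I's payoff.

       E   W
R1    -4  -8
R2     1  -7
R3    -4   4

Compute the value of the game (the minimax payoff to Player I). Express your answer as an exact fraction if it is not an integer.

Row minima: R1 → -8, R2 → -7, R3 → -4; maximin = -4.
Column maxima: E → 1, W → 4; minimax = 1.
-4 ≠ 1, so there is no saddle point; optimal play is mixed.
R1 is strictly dominated by R2, so Player I never plays it.
On the remaining 2×2 (R2, R3 vs E, W):
Let Player I play R2 with probability p. Expected payoff against E: 1p + (-4)(1−p) = 5p − 4; against W: (-7)p + 4(1−p) = −11p + 4.
Setting these equal: 5p − 4 = −11p + 4 ⇒ 16p = 8 ⇒ p = 1/2, and the value is (5)·(1/2) − 4 = -3/2.
For Player II: with q = P(E), equating R2's and R3's payoffs gives 8q − 7 = −8q + 4 ⇒ q = 11/16.

-3/2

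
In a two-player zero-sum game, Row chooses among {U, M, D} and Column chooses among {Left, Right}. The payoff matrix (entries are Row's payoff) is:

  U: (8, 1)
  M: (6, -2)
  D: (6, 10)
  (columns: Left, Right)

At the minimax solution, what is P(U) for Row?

4/11

Row minima: U → 1, M → -2, D → 6; maximin = 6.
Column maxima: Left → 8, Right → 10; minimax = 8.
6 ≠ 8, so there is no saddle point; optimal play is mixed.
M is strictly dominated by U, so Row never plays it.
On the remaining 2×2 (U, D vs Left, Right):
Let Row play U with probability p. Expected payoff against Left: 8p + 6(1−p) = 2p + 6; against Right: 1p + 10(1−p) = −9p + 10.
Setting these equal: 2p + 6 = −9p + 10 ⇒ 11p = 4 ⇒ p = 4/11, and the value is (2)·(4/11) + 6 = 74/11.
For Column: with q = P(Left), equating U's and D's payoffs gives 7q + 1 = −4q + 10 ⇒ q = 9/11.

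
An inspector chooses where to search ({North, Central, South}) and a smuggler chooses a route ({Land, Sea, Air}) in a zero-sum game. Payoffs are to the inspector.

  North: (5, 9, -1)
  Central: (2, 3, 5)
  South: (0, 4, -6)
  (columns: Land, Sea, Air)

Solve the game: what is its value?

Row minima: North → -1, Central → 2, South → -6; maximin = 2.
Column maxima: Land → 5, Sea → 9, Air → 5; minimax = 5.
2 ≠ 5, so there is no saddle point; optimal play is mixed.
South is strictly dominated by North, so the inspector never plays it.
Sea is strictly dominated by Land (it gives the inspector strictly more in every row), so the smuggler never plays it.
On the remaining 2×2 (North, Central vs Land, Air):
Let the inspector play North with probability p. Expected payoff against Land: 5p + 2(1−p) = 3p + 2; against Air: (-1)p + 5(1−p) = −6p + 5.
Setting these equal: 3p + 2 = −6p + 5 ⇒ 9p = 3 ⇒ p = 1/3, and the value is (3)·(1/3) + 2 = 3.
For the smuggler: with q = P(Land), equating North's and Central's payoffs gives 6q − 1 = −3q + 5 ⇒ q = 2/3.

3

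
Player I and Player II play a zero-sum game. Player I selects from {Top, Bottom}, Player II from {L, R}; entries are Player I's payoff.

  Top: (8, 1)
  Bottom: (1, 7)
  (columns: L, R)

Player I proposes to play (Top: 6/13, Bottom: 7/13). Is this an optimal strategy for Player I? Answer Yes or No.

Yes

Against L this mix gives (6/13)·8 + (7/13)·1 = 55/13.
Against R this mix gives (6/13)·1 + (7/13)·7 = 55/13.
All of Player II's active replies (L, R) yield 55/13, and no column does worse for Player I. The mix makes Player II indifferent and guarantees 55/13, so it is optimal.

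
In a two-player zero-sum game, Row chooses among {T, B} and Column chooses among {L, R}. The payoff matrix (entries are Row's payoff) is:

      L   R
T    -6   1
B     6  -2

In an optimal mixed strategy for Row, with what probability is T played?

Row minima: T → -6, B → -2; maximin = -2.
Column maxima: L → 6, R → 1; minimax = 1.
-2 ≠ 1, so there is no saddle point; optimal play is mixed.
Let Row play T with probability p. Expected payoff against L: (-6)p + 6(1−p) = −12p + 6; against R: 1p + (-2)(1−p) = 3p − 2.
Setting these equal: −12p + 6 = 3p − 2 ⇒ −15p = -8 ⇒ p = 8/15, and the value is (-12)·(8/15) + 6 = -2/5.
For Column: with q = P(L), equating T's and B's payoffs gives −7q + 1 = 8q − 2 ⇒ q = 1/5.

8/15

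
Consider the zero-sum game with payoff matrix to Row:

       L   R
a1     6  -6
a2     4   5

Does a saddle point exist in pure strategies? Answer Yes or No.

No

Row minima: a1 → -6, a2 → 4; maximin = 4.
Column maxima: L → 6, R → 5; minimax = 5.
4 ≠ 5, so no pure-strategy equilibrium exists.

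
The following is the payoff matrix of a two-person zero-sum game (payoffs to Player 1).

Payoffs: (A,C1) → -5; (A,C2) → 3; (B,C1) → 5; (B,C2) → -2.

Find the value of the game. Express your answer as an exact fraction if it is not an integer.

Row minima: A → -5, B → -2; maximin = -2.
Column maxima: C1 → 5, C2 → 3; minimax = 3.
-2 ≠ 3, so there is no saddle point; optimal play is mixed.
Let Player 1 play A with probability p. Expected payoff against C1: (-5)p + 5(1−p) = −10p + 5; against C2: 3p + (-2)(1−p) = 5p − 2.
Setting these equal: −10p + 5 = 5p − 2 ⇒ −15p = -7 ⇒ p = 7/15, and the value is (-10)·(7/15) + 5 = 1/3.
For Player 2: with q = P(C1), equating A's and B's payoffs gives −8q + 3 = 7q − 2 ⇒ q = 1/3.

1/3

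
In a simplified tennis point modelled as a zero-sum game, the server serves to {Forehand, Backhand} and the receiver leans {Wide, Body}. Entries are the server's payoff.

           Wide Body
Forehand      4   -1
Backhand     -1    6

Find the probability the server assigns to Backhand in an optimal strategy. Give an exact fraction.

Row minima: Forehand → -1, Backhand → -1; maximin = -1.
Column maxima: Wide → 4, Body → 6; minimax = 4.
-1 ≠ 4, so there is no saddle point; optimal play is mixed.
Let the server play Forehand with probability p. Expected payoff against Wide: 4p + (-1)(1−p) = 5p − 1; against Body: (-1)p + 6(1−p) = −7p + 6.
Setting these equal: 5p − 1 = −7p + 6 ⇒ 12p = 7 ⇒ p = 7/12, and the value is (5)·(7/12) − 1 = 23/12.
For the receiver: with q = P(Wide), equating Forehand's and Backhand's payoffs gives 5q − 1 = −7q + 6 ⇒ q = 7/12.

5/12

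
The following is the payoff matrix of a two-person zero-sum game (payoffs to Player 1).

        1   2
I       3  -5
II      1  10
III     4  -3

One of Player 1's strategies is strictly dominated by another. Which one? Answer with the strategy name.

III gives a strictly higher payoff than I against every column: 4 > 3, -3 > -5.
So I is strictly dominated and Player 1 never plays it.

I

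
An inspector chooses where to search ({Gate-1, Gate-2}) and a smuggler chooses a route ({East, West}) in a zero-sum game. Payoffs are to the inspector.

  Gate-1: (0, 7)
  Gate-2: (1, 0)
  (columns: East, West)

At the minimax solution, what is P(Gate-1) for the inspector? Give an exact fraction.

Row minima: Gate-1 → 0, Gate-2 → 0; maximin = 0.
Column maxima: East → 1, West → 7; minimax = 1.
0 ≠ 1, so there is no saddle point; optimal play is mixed.
Let the inspector play Gate-1 with probability p. Expected payoff against East: 0p + 1(1−p) = −p + 1; against West: 7p + 0(1−p) = 7p.
Setting these equal: −p + 1 = 7p ⇒ −8p = -1 ⇒ p = 1/8, and the value is (-1)·(1/8) + 1 = 7/8.
For the smuggler: with q = P(East), equating Gate-1's and Gate-2's payoffs gives −7q + 7 = q ⇒ q = 7/8.

1/8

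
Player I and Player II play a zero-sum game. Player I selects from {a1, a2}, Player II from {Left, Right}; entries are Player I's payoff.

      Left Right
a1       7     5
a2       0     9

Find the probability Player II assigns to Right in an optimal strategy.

Row minima: a1 → 5, a2 → 0; maximin = 5.
Column maxima: Left → 7, Right → 9; minimax = 7.
5 ≠ 7, so there is no saddle point; optimal play is mixed.
Let Player I play a1 with probability p. Expected payoff against Left: 7p + 0(1−p) = 7p; against Right: 5p + 9(1−p) = −4p + 9.
Setting these equal: 7p = −4p + 9 ⇒ 11p = 9 ⇒ p = 9/11, and the value is (7)·(9/11) = 63/11.
For Player II: with q = P(Left), equating a1's and a2's payoffs gives 2q + 5 = −9q + 9 ⇒ q = 4/11.

7/11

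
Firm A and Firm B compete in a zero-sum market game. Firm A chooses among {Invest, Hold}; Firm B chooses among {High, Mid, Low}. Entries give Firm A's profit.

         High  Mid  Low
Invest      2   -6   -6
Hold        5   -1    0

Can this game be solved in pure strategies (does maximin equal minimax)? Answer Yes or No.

Row minima: Invest → -6, Hold → -1; maximin = -1.
Column maxima: High → 5, Mid → -1, Low → 0; minimax = -1.
maximin = minimax = -1, so a saddle point exists.

Yes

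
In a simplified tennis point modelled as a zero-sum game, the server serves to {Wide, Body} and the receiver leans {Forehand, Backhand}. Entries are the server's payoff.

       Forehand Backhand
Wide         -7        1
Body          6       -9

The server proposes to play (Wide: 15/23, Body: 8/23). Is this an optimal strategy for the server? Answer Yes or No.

Yes

Against Forehand this mix gives (15/23)·(-7) + (8/23)·6 = -57/23.
Against Backhand this mix gives (15/23)·1 + (8/23)·(-9) = -57/23.
All of the receiver's active replies (Forehand, Backhand) yield -57/23, and no column does worse for the server. The mix makes the receiver indifferent and guarantees -57/23, so it is optimal.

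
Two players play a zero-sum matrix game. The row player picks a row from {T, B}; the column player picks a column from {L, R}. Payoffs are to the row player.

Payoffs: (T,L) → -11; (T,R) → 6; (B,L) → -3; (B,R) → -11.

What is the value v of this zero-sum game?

Row minima: T → -11, B → -11; maximin = -11.
Column maxima: L → -3, R → 6; minimax = -3.
-11 ≠ -3, so there is no saddle point; optimal play is mixed.
Let the row player play T with probability p. Expected payoff against L: (-11)p + (-3)(1−p) = −8p − 3; against R: 6p + (-11)(1−p) = 17p − 11.
Setting these equal: −8p − 3 = 17p − 11 ⇒ −25p = -8 ⇒ p = 8/25, and the value is (-8)·(8/25) − 3 = -139/25.
For the column player: with q = P(L), equating T's and B's payoffs gives −17q + 6 = 8q − 11 ⇒ q = 17/25.

-139/25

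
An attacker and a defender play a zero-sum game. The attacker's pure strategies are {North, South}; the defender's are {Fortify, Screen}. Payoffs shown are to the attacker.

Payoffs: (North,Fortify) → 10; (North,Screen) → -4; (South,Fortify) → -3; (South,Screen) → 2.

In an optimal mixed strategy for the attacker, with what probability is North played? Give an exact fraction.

5/19

Row minima: North → -4, South → -3; maximin = -3.
Column maxima: Fortify → 10, Screen → 2; minimax = 2.
-3 ≠ 2, so there is no saddle point; optimal play is mixed.
Let the attacker play North with probability p. Expected payoff against Fortify: 10p + (-3)(1−p) = 13p − 3; against Screen: (-4)p + 2(1−p) = −6p + 2.
Setting these equal: 13p − 3 = −6p + 2 ⇒ 19p = 5 ⇒ p = 5/19, and the value is (13)·(5/19) − 3 = 8/19.
For the defender: with q = P(Fortify), equating North's and South's payoffs gives 14q − 4 = −5q + 2 ⇒ q = 6/19.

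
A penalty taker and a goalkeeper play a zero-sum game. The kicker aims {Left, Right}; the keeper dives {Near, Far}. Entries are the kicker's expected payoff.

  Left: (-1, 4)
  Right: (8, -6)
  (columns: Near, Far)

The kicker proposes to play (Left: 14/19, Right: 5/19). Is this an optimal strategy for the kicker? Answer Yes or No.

Against Near this mix gives (14/19)·(-1) + (5/19)·8 = 26/19.
Against Far this mix gives (14/19)·4 + (5/19)·(-6) = 26/19.
All of the keeper's active replies (Near, Far) yield 26/19, and no column does worse for the kicker. The mix makes the keeper indifferent and guarantees 26/19, so it is optimal.

Yes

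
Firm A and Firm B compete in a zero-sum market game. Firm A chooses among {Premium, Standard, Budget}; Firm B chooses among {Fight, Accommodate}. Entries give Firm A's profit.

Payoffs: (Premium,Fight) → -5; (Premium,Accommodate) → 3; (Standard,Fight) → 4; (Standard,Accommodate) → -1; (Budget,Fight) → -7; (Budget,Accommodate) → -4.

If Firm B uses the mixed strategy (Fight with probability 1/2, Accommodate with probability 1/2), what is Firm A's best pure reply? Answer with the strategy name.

Expected payoff of Premium: (1/2)·(-5) + (1/2)·3 = -1.
Expected payoff of Standard: (1/2)·4 + (1/2)·(-1) = 3/2.
Expected payoff of Budget: (1/2)·(-7) + (1/2)·(-4) = -11/2.
The largest is 3/2, so Firm A's best response is Standard.

Standard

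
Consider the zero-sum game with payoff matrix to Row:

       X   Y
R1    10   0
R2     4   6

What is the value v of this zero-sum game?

Row minima: R1 → 0, R2 → 4; maximin = 4.
Column maxima: X → 10, Y → 6; minimax = 6.
4 ≠ 6, so there is no saddle point; optimal play is mixed.
Let Row play R1 with probability p. Expected payoff against X: 10p + 4(1−p) = 6p + 4; against Y: 0p + 6(1−p) = −6p + 6.
Setting these equal: 6p + 4 = −6p + 6 ⇒ 12p = 2 ⇒ p = 1/6, and the value is (6)·(1/6) + 4 = 5.
For Column: with q = P(X), equating R1's and R2's payoffs gives 10q = −2q + 6 ⇒ q = 1/2.

5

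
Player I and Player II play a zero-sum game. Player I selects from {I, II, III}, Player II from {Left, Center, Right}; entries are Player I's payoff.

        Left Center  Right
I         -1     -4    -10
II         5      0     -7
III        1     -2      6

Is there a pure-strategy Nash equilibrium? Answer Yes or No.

Row minima: I → -10, II → -7, III → -2; maximin = -2.
Column maxima: Left → 5, Center → 0, Right → 6; minimax = 0.
-2 ≠ 0, so no pure-strategy equilibrium exists.

No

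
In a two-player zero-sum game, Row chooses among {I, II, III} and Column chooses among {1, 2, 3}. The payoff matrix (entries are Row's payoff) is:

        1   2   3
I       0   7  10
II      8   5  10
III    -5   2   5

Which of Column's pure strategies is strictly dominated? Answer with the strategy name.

1 holds Row's payoff strictly below 3 in every row: 0 < 10, 8 < 10, -5 < 5.
So 3 is strictly dominated for Column.

3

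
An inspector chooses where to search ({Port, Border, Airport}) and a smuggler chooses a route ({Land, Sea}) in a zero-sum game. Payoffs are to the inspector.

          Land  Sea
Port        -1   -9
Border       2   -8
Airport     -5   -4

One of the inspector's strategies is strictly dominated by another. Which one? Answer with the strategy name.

Border gives a strictly higher payoff than Port against every column: 2 > -1, -8 > -9.
So Port is strictly dominated and the inspector never plays it.

Port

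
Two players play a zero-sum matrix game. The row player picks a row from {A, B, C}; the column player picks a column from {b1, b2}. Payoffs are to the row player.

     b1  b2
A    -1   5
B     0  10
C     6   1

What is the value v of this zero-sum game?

4

Row minima: A → -1, B → 0, C → 1; maximin = 1.
Column maxima: b1 → 6, b2 → 10; minimax = 6.
1 ≠ 6, so there is no saddle point; optimal play is mixed.
A is strictly dominated by B, so the row player never plays it.
On the remaining 2×2 (B, C vs b1, b2):
Let the row player play B with probability p. Expected payoff against b1: 0p + 6(1−p) = −6p + 6; against b2: 10p + 1(1−p) = 9p + 1.
Setting these equal: −6p + 6 = 9p + 1 ⇒ −15p = -5 ⇒ p = 1/3, and the value is (-6)·(1/3) + 6 = 4.
For the column player: with q = P(b1), equating B's and C's payoffs gives −10q + 10 = 5q + 1 ⇒ q = 3/5.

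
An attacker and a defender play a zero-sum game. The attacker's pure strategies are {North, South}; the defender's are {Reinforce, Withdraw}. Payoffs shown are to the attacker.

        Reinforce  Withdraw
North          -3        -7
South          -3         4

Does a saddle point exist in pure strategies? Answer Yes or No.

Row minima: North → -7, South → -3; maximin = -3.
Column maxima: Reinforce → -3, Withdraw → 4; minimax = -3.
maximin = minimax = -3, so a saddle point exists.

Yes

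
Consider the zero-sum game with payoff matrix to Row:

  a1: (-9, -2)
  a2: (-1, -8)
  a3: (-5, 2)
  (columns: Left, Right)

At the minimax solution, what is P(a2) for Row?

1/2

Row minima: a1 → -9, a2 → -8, a3 → -5; maximin = -5.
Column maxima: Left → -1, Right → 2; minimax = -1.
-5 ≠ -1, so there is no saddle point; optimal play is mixed.
a1 is strictly dominated by a3, so Row never plays it.
On the remaining 2×2 (a2, a3 vs Left, Right):
Let Row play a2 with probability p. Expected payoff against Left: (-1)p + (-5)(1−p) = 4p − 5; against Right: (-8)p + 2(1−p) = −10p + 2.
Setting these equal: 4p − 5 = −10p + 2 ⇒ 14p = 7 ⇒ p = 1/2, and the value is (4)·(1/2) − 5 = -3.
For Column: with q = P(Left), equating a2's and a3's payoffs gives 7q − 8 = −7q + 2 ⇒ q = 5/7.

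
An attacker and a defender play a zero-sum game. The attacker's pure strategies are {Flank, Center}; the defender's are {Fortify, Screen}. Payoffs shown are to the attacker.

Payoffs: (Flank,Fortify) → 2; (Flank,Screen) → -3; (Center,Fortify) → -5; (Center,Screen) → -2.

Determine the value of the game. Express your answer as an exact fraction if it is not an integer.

Row minima: Flank → -3, Center → -5; maximin = -3.
Column maxima: Fortify → 2, Screen → -2; minimax = -2.
-3 ≠ -2, so there is no saddle point; optimal play is mixed.
Let the attacker play Flank with probability p. Expected payoff against Fortify: 2p + (-5)(1−p) = 7p − 5; against Screen: (-3)p + (-2)(1−p) = −p − 2.
Setting these equal: 7p − 5 = −p − 2 ⇒ 8p = 3 ⇒ p = 3/8, and the value is (7)·(3/8) − 5 = -19/8.
For the defender: with q = P(Fortify), equating Flank's and Center's payoffs gives 5q − 3 = −3q − 2 ⇒ q = 1/8.

-19/8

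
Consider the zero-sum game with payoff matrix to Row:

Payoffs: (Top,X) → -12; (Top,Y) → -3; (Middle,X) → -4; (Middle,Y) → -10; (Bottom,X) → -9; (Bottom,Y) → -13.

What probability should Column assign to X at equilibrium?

7/15

Row minima: Top → -12, Middle → -10, Bottom → -13; maximin = -10.
Column maxima: X → -4, Y → -3; minimax = -4.
-10 ≠ -4, so there is no saddle point; optimal play is mixed.
Bottom is strictly dominated by Middle, so Row never plays it.
On the remaining 2×2 (Top, Middle vs X, Y):
Let Row play Top with probability p. Expected payoff against X: (-12)p + (-4)(1−p) = −8p − 4; against Y: (-3)p + (-10)(1−p) = 7p − 10.
Setting these equal: −8p − 4 = 7p − 10 ⇒ −15p = -6 ⇒ p = 2/5, and the value is (-8)·(2/5) − 4 = -36/5.
For Column: with q = P(X), equating Top's and Middle's payoffs gives −9q − 3 = 6q − 10 ⇒ q = 7/15.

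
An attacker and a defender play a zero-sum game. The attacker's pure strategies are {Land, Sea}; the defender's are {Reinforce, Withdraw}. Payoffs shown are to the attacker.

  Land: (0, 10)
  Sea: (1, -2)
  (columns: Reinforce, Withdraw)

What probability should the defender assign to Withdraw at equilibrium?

1/13

Row minima: Land → 0, Sea → -2; maximin = 0.
Column maxima: Reinforce → 1, Withdraw → 10; minimax = 1.
0 ≠ 1, so there is no saddle point; optimal play is mixed.
Let the attacker play Land with probability p. Expected payoff against Reinforce: 0p + 1(1−p) = −p + 1; against Withdraw: 10p + (-2)(1−p) = 12p − 2.
Setting these equal: −p + 1 = 12p − 2 ⇒ −13p = -3 ⇒ p = 3/13, and the value is (-1)·(3/13) + 1 = 10/13.
For the defender: with q = P(Reinforce), equating Land's and Sea's payoffs gives −10q + 10 = 3q − 2 ⇒ q = 12/13.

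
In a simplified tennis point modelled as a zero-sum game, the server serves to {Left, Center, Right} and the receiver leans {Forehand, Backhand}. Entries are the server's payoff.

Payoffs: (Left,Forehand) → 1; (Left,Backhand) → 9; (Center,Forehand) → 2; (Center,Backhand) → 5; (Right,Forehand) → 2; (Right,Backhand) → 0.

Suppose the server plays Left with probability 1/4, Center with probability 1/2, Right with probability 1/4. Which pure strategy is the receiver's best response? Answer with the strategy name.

Forehand

If the receiver plays Forehand, the server's expected payoff is (1/4)·1 + (1/2)·2 + (1/4)·2 = 7/4.
If the receiver plays Backhand, the server's expected payoff is (1/4)·9 + (1/2)·5 + (1/4)·0 = 19/4.
The receiver minimizes the server's payoff; the smallest is 7/4, so the best response is Forehand.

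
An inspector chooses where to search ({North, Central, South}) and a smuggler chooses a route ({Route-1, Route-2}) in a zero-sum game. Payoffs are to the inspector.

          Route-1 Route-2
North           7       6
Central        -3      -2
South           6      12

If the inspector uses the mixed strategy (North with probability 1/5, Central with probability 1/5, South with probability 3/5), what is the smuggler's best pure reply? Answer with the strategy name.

Route-1

If the smuggler plays Route-1, the inspector's expected payoff is (1/5)·7 + (1/5)·(-3) + (3/5)·6 = 22/5.
If the smuggler plays Route-2, the inspector's expected payoff is (1/5)·6 + (1/5)·(-2) + (3/5)·12 = 8.
The smuggler minimizes the inspector's payoff; the smallest is 22/5, so the best response is Route-1.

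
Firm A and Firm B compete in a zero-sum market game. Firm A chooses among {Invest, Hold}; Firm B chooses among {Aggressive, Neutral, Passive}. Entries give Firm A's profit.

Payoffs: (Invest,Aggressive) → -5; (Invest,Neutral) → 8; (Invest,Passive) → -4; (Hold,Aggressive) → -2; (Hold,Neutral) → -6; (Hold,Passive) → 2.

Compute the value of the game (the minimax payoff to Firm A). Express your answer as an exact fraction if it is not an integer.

-46/17

Row minima: Invest → -5, Hold → -6; maximin = -5.
Column maxima: Aggressive → -2, Neutral → 8, Passive → 2; minimax = -2.
-5 ≠ -2, so there is no saddle point; optimal play is mixed.
Passive is strictly dominated by Aggressive (it gives Firm A strictly more in every row), so Firm B never plays it.
On the remaining 2×2 (Invest, Hold vs Aggressive, Neutral):
Let Firm A play Invest with probability p. Expected payoff against Aggressive: (-5)p + (-2)(1−p) = −3p − 2; against Neutral: 8p + (-6)(1−p) = 14p − 6.
Setting these equal: −3p − 2 = 14p − 6 ⇒ −17p = -4 ⇒ p = 4/17, and the value is (-3)·(4/17) − 2 = -46/17.
For Firm B: with q = P(Aggressive), equating Invest's and Hold's payoffs gives −13q + 8 = 4q − 6 ⇒ q = 14/17.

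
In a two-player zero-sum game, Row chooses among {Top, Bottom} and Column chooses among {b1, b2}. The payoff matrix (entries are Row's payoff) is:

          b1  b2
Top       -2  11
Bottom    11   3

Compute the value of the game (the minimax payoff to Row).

Row minima: Top → -2, Bottom → 3; maximin = 3.
Column maxima: b1 → 11, b2 → 11; minimax = 11.
3 ≠ 11, so there is no saddle point; optimal play is mixed.
Let Row play Top with probability p. Expected payoff against b1: (-2)p + 11(1−p) = −13p + 11; against b2: 11p + 3(1−p) = 8p + 3.
Setting these equal: −13p + 11 = 8p + 3 ⇒ −21p = -8 ⇒ p = 8/21, and the value is (-13)·(8/21) + 11 = 127/21.
For Column: with q = P(b1), equating Top's and Bottom's payoffs gives −13q + 11 = 8q + 3 ⇒ q = 8/21.

127/21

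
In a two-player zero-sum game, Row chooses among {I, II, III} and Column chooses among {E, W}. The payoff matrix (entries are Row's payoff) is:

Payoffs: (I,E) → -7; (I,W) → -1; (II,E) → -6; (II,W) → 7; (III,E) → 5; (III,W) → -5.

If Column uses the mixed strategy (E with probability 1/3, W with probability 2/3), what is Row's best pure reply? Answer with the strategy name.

II

Expected payoff of I: (1/3)·(-7) + (2/3)·(-1) = -3.
Expected payoff of II: (1/3)·(-6) + (2/3)·7 = 8/3.
Expected payoff of III: (1/3)·5 + (2/3)·(-5) = -5/3.
The largest is 8/3, so Row's best response is II.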